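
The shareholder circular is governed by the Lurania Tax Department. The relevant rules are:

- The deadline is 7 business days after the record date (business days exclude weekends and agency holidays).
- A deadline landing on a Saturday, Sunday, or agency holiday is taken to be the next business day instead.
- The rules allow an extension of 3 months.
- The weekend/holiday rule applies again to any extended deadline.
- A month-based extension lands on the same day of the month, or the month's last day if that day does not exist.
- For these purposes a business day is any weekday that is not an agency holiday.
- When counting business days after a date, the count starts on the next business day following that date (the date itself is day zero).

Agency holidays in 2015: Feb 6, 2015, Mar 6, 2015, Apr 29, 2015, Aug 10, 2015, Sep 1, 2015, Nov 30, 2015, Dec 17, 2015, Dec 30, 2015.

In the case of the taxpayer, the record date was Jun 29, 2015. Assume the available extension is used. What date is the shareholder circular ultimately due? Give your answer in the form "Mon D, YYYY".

Counting 7 business days after Jun 29, 2015 (skipping weekends and listed holidays) reaches Jul 8, 2015.
Jul 8, 2015 falls on a Wednesday, which is a business day, so no adjustment is needed.
Applying the 3 months extension: 3 months after Jul 8, 2015 is Oct 8, 2015.
Since Oct 8, 2015 is a Thursday and not a holiday, the date is unchanged.
Deadline: Oct 8, 2015.

Oct 8, 2015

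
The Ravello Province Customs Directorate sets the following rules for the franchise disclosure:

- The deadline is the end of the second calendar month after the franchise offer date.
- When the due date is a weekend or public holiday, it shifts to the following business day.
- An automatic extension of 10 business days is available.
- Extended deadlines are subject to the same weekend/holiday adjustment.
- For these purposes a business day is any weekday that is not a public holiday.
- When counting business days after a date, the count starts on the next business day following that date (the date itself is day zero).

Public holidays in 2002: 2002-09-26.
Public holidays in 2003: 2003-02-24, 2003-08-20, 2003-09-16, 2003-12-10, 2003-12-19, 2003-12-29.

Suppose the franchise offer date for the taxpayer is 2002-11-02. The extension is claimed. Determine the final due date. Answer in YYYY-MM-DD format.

2003-02-14

2 months after 2002-11-02 falls in January 2003; the last day of that month is 2003-01-31.
Since 2003-01-31 is a Friday and not a holiday, the date is unchanged.
The 10-business-day extension runs from 2003-01-31 to 2003-02-14.
Since 2003-02-14 is a Friday and not a holiday, the date is unchanged.
So the filing is due 2003-02-14.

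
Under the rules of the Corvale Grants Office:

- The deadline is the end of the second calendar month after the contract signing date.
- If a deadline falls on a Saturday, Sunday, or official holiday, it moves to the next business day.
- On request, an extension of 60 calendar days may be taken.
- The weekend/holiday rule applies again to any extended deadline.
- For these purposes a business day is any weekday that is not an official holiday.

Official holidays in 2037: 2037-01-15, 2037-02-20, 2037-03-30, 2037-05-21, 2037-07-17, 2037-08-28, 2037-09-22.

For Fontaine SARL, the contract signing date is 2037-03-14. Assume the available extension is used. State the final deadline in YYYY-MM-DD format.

2037-07-31

2 months after 2037-03-14 falls in May 2037; the last day of that month is 2037-05-31.
2037-05-31 is a Sunday; the next business day is 2037-06-01 (Monday).
Applying the 60-calendar-day extension: 2037-06-01 + 60 days = 2037-07-31.
2037-07-31 is a Friday and not a listed holiday, so it stands.
So the filing is due 2037-07-31.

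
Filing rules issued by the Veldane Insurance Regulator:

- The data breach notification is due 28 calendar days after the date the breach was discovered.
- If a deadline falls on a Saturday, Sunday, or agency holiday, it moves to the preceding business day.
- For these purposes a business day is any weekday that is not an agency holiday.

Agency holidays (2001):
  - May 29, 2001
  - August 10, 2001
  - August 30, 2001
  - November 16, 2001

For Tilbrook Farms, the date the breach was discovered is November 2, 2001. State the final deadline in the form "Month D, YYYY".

Trigger date November 2, 2001 + 28 calendar days = November 30, 2001.
Since November 30, 2001 is a Friday and not a holiday, the date is unchanged.
Deadline: November 30, 2001.

November 30, 2001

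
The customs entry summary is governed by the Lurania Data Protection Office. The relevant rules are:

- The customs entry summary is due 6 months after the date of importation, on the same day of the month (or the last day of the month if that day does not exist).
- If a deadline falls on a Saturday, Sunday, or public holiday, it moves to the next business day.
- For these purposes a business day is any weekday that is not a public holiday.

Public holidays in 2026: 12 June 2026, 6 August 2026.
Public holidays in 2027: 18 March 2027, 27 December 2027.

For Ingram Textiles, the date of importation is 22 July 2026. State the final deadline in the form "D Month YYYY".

6 months from 22 July 2026 is 22 January 2027.
22 January 2027 (Friday) is already a business day.
So the filing is due 22 January 2027.

22 January 2027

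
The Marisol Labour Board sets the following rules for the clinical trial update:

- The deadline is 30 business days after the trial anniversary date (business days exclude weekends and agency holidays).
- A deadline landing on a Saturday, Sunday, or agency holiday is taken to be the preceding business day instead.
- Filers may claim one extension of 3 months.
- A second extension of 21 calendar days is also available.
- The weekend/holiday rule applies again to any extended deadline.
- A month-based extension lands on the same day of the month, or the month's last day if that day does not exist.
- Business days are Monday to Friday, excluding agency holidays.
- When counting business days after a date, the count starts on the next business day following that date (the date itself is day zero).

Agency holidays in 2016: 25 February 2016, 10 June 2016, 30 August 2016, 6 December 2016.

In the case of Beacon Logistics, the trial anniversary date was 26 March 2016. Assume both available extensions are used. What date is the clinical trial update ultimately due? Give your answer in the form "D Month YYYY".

Counting 30 business days after 26 March 2016 (skipping weekends and listed holidays) reaches 6 May 2016.
Since 6 May 2016 is a Friday and not a holiday, the date is unchanged.
The 3 months extension carries 6 May 2016 to 6 August 2016.
6 August 2016 is a Saturday; the preceding business day is 5 August 2016 (Friday).
Applying the 21-calendar-day extension: 5 August 2016 + 21 days = 26 August 2016.
26 August 2016 is a Friday and not a listed holiday, so it stands.
Final deadline: 26 August 2016.

26 August 2016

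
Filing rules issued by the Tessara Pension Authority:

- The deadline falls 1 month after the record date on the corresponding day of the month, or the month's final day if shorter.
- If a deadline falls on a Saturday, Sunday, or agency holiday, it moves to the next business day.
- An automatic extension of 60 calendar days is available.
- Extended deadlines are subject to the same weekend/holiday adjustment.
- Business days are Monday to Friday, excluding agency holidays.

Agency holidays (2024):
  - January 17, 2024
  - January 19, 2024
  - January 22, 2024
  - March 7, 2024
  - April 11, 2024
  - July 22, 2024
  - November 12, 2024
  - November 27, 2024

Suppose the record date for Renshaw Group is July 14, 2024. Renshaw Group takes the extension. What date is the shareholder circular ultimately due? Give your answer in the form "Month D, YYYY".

October 14, 2024

1 month after July 14, 2024, on the same day of the month, is August 14, 2024.
August 14, 2024 is a Wednesday and not a listed holiday, so it stands.
With the 60-day extension, August 14, 2024 becomes October 13, 2024.
October 13, 2024 is a Sunday, so it moves to the next business day, October 14, 2024 (Monday).
Deadline: October 14, 2024.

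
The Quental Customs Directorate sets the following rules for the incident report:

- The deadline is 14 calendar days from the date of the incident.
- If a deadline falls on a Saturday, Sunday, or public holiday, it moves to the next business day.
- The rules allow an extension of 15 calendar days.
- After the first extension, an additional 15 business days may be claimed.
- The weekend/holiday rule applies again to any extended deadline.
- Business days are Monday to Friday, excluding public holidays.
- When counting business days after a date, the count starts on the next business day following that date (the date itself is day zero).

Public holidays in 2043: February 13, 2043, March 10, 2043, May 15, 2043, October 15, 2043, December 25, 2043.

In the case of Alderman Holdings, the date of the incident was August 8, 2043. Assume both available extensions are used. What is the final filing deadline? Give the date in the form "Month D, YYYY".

September 29, 2043

Trigger date August 8, 2043 + 14 calendar days = August 22, 2043.
August 22, 2043 falls on a Saturday. Rolling to the next business day gives August 24, 2043, a Monday.
Add the 15 calendar-day extension to August 24, 2043: September 8, 2043.
September 8, 2043 (Tuesday) is already a business day.
Applying the 15-business-day extension: 15 business days after September 8, 2043 is September 29, 2043.
September 29, 2043 (Tuesday) is already a business day.
The final due date is September 29, 2043.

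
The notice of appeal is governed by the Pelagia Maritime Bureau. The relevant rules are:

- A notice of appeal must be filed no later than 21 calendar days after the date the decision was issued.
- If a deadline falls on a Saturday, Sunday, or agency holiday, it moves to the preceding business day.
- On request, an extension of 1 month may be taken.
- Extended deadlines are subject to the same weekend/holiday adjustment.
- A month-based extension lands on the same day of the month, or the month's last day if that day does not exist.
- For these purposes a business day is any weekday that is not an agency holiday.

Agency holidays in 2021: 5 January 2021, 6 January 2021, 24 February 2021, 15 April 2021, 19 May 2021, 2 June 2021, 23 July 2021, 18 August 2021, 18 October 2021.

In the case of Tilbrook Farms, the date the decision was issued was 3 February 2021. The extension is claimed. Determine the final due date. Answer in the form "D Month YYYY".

Trigger date 3 February 2021 + 21 calendar days = 24 February 2021.
24 February 2021 is a listed holiday, so it moves to the preceding business day, 23 February 2021 (Tuesday).
The 1 month extension carries 23 February 2021 to 23 March 2021.
23 March 2021 is a Tuesday and not a listed holiday, so it stands.
The final due date is 23 March 2021.

23 March 2021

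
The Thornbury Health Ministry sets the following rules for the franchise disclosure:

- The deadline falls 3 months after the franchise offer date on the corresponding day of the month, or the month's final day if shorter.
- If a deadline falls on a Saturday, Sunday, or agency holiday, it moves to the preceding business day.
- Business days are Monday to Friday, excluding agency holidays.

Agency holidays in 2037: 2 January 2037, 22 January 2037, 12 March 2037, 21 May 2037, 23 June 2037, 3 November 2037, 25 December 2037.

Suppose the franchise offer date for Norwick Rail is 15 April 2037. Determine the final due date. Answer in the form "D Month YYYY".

15 July 2037

Moving 3 months forward from 15 April 2037 on the corresponding day gives 15 July 2037.
15 July 2037 is a Wednesday and not a listed holiday, so it stands.
So the filing is due 15 July 2037.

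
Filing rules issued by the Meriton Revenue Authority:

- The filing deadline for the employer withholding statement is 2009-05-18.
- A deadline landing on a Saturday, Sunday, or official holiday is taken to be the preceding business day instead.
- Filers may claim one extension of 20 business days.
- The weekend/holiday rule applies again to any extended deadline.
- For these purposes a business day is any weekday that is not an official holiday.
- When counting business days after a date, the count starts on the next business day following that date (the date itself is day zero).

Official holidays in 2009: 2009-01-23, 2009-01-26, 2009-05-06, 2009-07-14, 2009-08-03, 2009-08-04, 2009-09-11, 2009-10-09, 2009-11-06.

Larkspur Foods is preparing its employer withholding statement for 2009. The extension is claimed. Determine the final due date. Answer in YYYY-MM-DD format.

2009-06-15

The stated deadline is 2009-05-18.
2009-05-18 (Monday) is already a business day.
Counting 20 further business days from 2009-05-18 reaches 2009-06-15.
2009-06-15 falls on a Monday, which is a business day, so no adjustment is needed.
Deadline: 2009-06-15.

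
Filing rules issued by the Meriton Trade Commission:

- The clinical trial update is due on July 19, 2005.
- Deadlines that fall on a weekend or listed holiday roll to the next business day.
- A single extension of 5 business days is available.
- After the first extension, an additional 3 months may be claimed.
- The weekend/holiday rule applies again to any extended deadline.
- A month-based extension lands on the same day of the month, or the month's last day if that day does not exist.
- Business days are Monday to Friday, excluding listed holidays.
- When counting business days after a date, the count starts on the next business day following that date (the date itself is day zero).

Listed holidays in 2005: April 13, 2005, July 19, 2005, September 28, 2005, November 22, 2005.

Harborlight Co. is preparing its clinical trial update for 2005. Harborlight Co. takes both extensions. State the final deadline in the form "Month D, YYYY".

October 27, 2005

The statutory due date is July 19, 2005.
July 19, 2005 is a listed holiday, so it moves to the next business day, July 20, 2005 (Wednesday).
Applying the 5-business-day extension: 5 business days after July 20, 2005 is July 27, 2005.
July 27, 2005 falls on a Wednesday, which is a business day, so no adjustment is needed.
The 3 months extension carries July 27, 2005 to October 27, 2005.
October 27, 2005 (Thursday) is already a business day.
Final deadline: October 27, 2005.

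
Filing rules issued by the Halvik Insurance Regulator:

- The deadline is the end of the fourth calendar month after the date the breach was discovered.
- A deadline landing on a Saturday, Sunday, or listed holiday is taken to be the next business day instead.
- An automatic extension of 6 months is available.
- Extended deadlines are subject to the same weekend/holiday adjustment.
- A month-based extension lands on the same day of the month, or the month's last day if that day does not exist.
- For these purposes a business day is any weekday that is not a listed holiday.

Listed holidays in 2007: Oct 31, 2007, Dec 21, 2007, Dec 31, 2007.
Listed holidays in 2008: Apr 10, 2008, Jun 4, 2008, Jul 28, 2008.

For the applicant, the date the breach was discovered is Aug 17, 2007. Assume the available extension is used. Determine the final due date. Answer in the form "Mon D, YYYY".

Jul 1, 2008

4 months after Aug 17, 2007 falls in December 2007; the last day of that month is Dec 31, 2007.
Dec 31, 2007 is a listed holiday, so it moves to the next business day, Jan 1, 2008 (Tuesday).
Applying the 6 months extension: 6 months after Jan 1, 2008 is Jul 1, 2008.
Since Jul 1, 2008 is a Tuesday and not a holiday, the date is unchanged.
The final due date is Jul 1, 2008.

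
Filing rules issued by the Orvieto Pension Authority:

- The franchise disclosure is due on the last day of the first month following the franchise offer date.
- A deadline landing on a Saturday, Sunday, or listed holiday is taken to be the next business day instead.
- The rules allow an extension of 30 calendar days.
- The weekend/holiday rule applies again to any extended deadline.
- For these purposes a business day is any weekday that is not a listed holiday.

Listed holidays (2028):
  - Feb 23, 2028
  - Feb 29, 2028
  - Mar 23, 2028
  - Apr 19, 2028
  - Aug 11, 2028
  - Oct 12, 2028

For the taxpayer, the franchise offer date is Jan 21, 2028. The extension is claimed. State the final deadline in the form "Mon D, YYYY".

Mar 31, 2028

The first month after Jan 21, 2028 is February 2028, whose last day is Feb 29, 2028.
Feb 29, 2028 is a listed holiday; the next business day is Mar 1, 2028 (Wednesday).
The 30-calendar-day extension moves the deadline from Mar 1, 2028 to Mar 31, 2028.
Mar 31, 2028 falls on a Friday, which is a business day, so no adjustment is needed.
Final deadline: Mar 31, 2028.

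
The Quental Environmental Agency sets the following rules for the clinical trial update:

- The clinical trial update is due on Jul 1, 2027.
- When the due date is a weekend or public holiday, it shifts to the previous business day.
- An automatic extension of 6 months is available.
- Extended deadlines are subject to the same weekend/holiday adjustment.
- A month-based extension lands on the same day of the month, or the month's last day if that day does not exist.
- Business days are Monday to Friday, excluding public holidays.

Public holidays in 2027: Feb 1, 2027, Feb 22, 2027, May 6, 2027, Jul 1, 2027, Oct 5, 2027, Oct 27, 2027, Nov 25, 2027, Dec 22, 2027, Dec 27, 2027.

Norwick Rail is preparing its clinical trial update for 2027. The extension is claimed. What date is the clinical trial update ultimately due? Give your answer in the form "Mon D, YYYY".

The stated deadline is Jul 1, 2027.
Jul 1, 2027 is a listed holiday, so it moves to the preceding business day, Jun 30, 2027 (Wednesday).
The 6 months extension carries Jun 30, 2027 to Dec 30, 2027.
Dec 30, 2027 (Thursday) is already a business day.
Final deadline: Dec 30, 2027.

Dec 30, 2027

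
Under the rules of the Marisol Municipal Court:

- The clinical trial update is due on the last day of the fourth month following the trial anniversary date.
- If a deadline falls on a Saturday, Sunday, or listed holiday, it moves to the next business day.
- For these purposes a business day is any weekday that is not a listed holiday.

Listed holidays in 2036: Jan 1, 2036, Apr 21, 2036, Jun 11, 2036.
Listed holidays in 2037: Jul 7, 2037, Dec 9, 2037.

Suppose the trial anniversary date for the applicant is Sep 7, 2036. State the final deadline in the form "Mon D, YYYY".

The fourth month after Sep 7, 2036 is January 2037, whose last day is Jan 31, 2037.
Jan 31, 2037 is a Saturday; the next business day is Feb 2, 2037 (Monday).
Final deadline: Feb 2, 2037.

Feb 2, 2037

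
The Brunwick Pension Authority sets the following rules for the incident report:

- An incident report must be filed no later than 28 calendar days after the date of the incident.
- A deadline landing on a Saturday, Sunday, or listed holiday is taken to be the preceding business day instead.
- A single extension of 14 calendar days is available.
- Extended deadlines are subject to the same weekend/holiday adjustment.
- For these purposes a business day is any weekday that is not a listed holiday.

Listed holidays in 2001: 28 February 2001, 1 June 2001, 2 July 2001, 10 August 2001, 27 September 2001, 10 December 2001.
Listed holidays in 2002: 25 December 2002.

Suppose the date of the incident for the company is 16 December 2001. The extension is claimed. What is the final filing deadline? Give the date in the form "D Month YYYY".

25 January 2002

From 16 December 2001, 28 calendar days later is 13 January 2002.
13 January 2002 is a Sunday, so it moves to the preceding business day, 11 January 2002 (Friday).
With the 14-day extension, 11 January 2002 becomes 25 January 2002.
25 January 2002 (Friday) is already a business day.
The final due date is 25 January 2002.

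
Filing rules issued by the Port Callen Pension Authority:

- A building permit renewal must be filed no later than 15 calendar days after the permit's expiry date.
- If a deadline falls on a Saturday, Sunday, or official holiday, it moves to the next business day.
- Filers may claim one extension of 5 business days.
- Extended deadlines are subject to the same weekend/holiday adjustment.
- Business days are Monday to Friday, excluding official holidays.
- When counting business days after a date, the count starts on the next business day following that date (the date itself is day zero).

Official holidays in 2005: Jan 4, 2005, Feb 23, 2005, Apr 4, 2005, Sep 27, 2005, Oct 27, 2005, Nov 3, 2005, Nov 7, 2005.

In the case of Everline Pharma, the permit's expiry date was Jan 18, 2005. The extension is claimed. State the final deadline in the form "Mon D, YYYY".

Adding 15 calendar days to Jan 18, 2005 gives Feb 2, 2005.
Feb 2, 2005 is a Wednesday and not a listed holiday, so it stands.
Applying the 5-business-day extension: 5 business days after Feb 2, 2005 is Feb 9, 2005.
Feb 9, 2005 falls on a Wednesday, which is a business day, so no adjustment is needed.
The final due date is Feb 9, 2005.

Feb 9, 2005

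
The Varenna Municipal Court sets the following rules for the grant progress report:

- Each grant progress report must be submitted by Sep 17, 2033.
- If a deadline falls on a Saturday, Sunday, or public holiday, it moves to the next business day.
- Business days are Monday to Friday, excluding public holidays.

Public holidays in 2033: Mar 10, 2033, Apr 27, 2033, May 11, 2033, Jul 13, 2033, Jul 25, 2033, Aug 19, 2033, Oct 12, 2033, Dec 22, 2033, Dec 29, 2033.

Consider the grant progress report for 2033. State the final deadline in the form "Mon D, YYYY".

Start from the fixed due date, Sep 17, 2033.
Sep 17, 2033 falls on a Saturday. Rolling to the next business day gives Sep 19, 2033, a Monday.
Final deadline: Sep 19, 2033.

Sep 19, 2033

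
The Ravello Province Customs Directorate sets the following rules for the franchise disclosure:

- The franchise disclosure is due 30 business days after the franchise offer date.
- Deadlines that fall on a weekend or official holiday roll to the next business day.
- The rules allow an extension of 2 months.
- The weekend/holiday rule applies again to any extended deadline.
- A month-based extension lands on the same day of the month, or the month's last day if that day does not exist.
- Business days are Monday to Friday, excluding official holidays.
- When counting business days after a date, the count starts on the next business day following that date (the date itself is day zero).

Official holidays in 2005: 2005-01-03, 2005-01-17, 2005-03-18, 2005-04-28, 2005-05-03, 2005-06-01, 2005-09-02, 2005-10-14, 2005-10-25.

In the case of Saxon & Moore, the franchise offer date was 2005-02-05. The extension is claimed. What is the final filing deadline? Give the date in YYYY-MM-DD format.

2005-05-23

30 business days after 2005-02-05, excluding weekends and holidays, is 2005-03-21.
2005-03-21 falls on a Monday, which is a business day, so no adjustment is needed.
Add 2 months to 2005-03-21: 2005-05-21.
Because 2005-05-21 is a Saturday, the deadline becomes 2005-05-23 (Monday).
Deadline: 2005-05-23.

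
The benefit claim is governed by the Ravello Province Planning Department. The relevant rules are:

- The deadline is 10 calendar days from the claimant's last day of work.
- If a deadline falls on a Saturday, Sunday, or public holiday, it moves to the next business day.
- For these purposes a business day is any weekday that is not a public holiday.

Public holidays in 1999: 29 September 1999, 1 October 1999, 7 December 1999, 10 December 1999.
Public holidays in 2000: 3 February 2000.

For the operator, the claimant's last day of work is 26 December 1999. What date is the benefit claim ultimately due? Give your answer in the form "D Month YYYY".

5 January 2000

Trigger date 26 December 1999 + 10 calendar days = 5 January 2000.
Since 5 January 2000 is a Wednesday and not a holiday, the date is unchanged.
So the filing is due 5 January 2000.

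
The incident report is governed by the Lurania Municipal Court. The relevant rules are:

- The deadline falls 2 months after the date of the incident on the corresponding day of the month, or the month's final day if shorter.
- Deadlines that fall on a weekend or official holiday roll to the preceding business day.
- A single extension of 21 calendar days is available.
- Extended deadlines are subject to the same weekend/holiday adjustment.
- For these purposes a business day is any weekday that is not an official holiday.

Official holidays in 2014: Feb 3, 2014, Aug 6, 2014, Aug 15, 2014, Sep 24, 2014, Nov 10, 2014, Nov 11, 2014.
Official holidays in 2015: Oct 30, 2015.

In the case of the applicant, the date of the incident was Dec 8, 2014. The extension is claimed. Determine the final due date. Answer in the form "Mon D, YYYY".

2 months after Dec 8, 2014, on the same day of the month, is Feb 8, 2015.
Because Feb 8, 2015 is a Sunday, the deadline becomes Feb 6, 2015 (Friday).
Applying the 21-calendar-day extension: Feb 6, 2015 + 21 days = Feb 27, 2015.
Feb 27, 2015 is a Friday and not a listed holiday, so it stands.
Deadline: Feb 27, 2015.

Feb 27, 2015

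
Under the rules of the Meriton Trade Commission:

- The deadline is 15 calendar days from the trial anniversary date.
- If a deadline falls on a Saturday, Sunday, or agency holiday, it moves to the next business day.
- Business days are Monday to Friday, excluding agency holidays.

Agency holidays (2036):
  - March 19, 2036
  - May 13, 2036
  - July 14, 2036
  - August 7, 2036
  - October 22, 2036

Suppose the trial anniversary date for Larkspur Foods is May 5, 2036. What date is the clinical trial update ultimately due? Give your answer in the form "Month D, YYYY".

Trigger date May 5, 2036 + 15 calendar days = May 20, 2036.
Since May 20, 2036 is a Tuesday and not a holiday, the date is unchanged.
Final deadline: May 20, 2036.

May 20, 2036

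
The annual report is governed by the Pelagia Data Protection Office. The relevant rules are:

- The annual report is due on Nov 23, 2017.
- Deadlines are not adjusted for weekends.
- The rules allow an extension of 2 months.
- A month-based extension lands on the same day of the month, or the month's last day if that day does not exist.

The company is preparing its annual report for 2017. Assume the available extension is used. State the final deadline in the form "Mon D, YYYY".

Jan 23, 2018

The statutory due date is Nov 23, 2017.
Nov 23, 2017 falls on a Thursday. The rules make no weekend/holiday allowance, so it remains Nov 23, 2017.
Add 2 months to Nov 23, 2017: Jan 23, 2018.
No adjustment is made for weekends or holidays, so Jan 23, 2018 stands.
So the filing is due Jan 23, 2018.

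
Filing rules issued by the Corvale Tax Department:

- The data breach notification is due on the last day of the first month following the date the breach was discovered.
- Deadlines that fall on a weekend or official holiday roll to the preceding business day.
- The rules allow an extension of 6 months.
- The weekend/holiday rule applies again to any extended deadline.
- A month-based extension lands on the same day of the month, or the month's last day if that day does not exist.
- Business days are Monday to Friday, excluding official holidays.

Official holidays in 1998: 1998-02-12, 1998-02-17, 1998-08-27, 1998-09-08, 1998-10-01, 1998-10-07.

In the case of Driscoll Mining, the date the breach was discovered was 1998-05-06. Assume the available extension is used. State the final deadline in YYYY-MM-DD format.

1 month after 1998-05-06 is June 1998; that month ends on 1998-06-30.
1998-06-30 is a Tuesday and not a listed holiday, so it stands.
Add 6 months to 1998-06-30: 1998-12-30.
1998-12-30 (Wednesday) is already a business day.
Final deadline: 1998-12-30.

1998-12-30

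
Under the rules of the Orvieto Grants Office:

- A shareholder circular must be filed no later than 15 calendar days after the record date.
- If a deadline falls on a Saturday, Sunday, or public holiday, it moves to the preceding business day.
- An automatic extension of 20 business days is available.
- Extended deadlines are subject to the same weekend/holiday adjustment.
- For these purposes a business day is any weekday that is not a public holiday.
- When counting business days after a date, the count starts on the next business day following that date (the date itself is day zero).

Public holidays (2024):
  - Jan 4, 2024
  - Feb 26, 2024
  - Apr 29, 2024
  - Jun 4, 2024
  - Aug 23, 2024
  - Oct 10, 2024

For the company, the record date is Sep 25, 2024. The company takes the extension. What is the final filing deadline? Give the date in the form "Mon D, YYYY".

From Sep 25, 2024, 15 calendar days later is Oct 10, 2024.
Oct 10, 2024 falls on a listed holiday. Rolling to the preceding business day gives Oct 9, 2024, a Wednesday.
Applying the 20-business-day extension: 20 business days after Oct 9, 2024 is Nov 7, 2024.
Nov 7, 2024 falls on a Thursday, which is a business day, so no adjustment is needed.
Final deadline: Nov 7, 2024.

Nov 7, 2024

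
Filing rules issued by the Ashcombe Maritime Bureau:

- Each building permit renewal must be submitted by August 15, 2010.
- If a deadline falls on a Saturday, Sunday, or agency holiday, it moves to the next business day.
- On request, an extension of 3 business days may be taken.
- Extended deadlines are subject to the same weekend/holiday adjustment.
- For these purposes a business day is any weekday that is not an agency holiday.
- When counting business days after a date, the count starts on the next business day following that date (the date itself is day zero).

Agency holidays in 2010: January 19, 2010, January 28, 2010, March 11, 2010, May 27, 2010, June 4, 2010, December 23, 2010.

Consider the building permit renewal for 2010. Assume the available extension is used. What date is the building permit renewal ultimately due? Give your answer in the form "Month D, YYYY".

Start from the fixed due date, August 15, 2010.
Because August 15, 2010 is a Sunday, the deadline becomes August 16, 2010 (Monday).
Applying the 3-business-day extension: 3 business days after August 16, 2010 is August 19, 2010.
August 19, 2010 is a Thursday and not a listed holiday, so it stands.
So the filing is due August 19, 2010.

August 19, 2010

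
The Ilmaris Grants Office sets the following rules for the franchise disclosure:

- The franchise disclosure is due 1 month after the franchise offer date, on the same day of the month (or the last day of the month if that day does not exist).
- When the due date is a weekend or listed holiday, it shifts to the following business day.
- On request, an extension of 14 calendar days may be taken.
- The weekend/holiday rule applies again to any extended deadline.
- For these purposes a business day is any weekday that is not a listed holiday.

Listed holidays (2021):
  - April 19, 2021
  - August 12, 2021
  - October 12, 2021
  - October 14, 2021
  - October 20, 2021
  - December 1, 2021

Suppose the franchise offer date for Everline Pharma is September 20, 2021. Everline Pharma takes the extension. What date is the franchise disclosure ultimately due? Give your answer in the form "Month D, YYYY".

Moving 1 month forward from September 20, 2021 on the corresponding day gives October 20, 2021.
October 20, 2021 falls on a listed holiday. Rolling to the next business day gives October 21, 2021, a Thursday.
Add the 14 calendar-day extension to October 21, 2021: November 4, 2021.
November 4, 2021 falls on a Thursday, which is a business day, so no adjustment is needed.
The final due date is November 4, 2021.

November 4, 2021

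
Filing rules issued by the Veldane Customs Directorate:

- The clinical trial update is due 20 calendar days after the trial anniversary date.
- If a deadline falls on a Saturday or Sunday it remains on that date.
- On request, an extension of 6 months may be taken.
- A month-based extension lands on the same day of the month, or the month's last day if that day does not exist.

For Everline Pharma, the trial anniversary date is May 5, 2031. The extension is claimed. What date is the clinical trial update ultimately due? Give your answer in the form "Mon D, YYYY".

Nov 25, 2031

20 calendar days after May 5, 2031 is May 25, 2031.
No adjustment is made for weekends or holidays, so May 25, 2031 stands.
Add 6 months to May 25, 2031: Nov 25, 2031.
No adjustment is made for weekends or holidays, so Nov 25, 2031 stands.
Final deadline: Nov 25, 2031.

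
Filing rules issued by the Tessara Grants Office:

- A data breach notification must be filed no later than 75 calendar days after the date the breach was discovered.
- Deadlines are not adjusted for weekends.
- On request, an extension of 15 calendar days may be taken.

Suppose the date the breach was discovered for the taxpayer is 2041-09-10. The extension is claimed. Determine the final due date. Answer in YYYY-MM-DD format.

2041-12-09

From 2041-09-10, 75 calendar days later is 2041-11-24.
No adjustment is made for weekends or holidays, so 2041-11-24 stands.
The 15-calendar-day extension moves the deadline from 2041-11-24 to 2041-12-09.
2041-12-09 is a Monday; no weekend or holiday adjustment applies.
The final due date is 2041-12-09.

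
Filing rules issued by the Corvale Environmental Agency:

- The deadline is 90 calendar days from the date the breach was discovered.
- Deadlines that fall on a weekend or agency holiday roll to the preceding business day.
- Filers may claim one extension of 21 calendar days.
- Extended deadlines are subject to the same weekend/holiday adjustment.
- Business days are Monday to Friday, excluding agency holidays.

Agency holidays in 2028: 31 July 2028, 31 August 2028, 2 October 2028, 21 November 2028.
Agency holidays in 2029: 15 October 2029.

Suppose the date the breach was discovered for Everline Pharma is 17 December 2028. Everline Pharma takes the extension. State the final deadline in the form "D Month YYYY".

6 April 2029

From 17 December 2028, 90 calendar days later is 17 March 2029.
17 March 2029 is a Saturday, so it moves to the preceding business day, 16 March 2029 (Friday).
Add the 21 calendar-day extension to 16 March 2029: 6 April 2029.
Since 6 April 2029 is a Friday and not a holiday, the date is unchanged.
Final deadline: 6 April 2029.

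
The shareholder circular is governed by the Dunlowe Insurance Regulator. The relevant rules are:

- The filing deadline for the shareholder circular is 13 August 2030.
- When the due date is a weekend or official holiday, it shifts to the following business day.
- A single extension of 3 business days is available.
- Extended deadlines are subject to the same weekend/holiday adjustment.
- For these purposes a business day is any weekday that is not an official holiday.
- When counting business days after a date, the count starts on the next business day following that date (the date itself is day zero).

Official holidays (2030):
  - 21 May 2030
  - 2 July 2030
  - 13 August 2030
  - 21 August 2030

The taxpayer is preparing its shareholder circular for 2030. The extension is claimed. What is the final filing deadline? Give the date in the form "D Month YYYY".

The stated deadline is 13 August 2030.
13 August 2030 falls on a listed holiday. Rolling to the next business day gives 14 August 2030, a Wednesday.
Applying the 3-business-day extension: 3 business days after 14 August 2030 is 19 August 2030.
19 August 2030 is a Monday and not a listed holiday, so it stands.
Final deadline: 19 August 2030.

19 August 2030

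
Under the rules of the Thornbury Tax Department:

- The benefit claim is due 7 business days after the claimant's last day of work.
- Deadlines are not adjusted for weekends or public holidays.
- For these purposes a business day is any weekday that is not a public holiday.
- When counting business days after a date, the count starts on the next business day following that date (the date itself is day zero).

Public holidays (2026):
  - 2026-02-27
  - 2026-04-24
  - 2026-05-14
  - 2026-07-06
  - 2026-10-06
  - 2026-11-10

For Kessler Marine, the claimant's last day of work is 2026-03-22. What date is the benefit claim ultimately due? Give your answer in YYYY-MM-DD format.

7 business days after 2026-03-22, excluding weekends and holidays, is 2026-03-31.
2026-03-31 is a Tuesday; no weekend or holiday adjustment applies.
The final due date is 2026-03-31.

2026-03-31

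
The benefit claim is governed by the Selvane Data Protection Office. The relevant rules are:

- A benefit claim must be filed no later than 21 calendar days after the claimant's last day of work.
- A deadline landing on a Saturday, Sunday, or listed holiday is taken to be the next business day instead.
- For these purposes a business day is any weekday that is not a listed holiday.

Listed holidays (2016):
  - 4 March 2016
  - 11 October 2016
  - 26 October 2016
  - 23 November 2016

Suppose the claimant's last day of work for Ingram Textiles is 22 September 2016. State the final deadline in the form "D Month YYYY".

21 calendar days after 22 September 2016 is 13 October 2016.
13 October 2016 falls on a Thursday, which is a business day, so no adjustment is needed.
So the filing is due 13 October 2016.

13 October 2016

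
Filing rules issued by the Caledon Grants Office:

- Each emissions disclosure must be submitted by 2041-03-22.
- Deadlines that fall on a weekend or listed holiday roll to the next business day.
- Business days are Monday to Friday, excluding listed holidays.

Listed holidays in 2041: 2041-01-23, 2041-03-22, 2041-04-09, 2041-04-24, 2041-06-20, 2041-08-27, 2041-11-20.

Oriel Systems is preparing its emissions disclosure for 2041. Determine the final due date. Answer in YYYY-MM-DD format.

2041-03-25

The statutory due date is 2041-03-22.
2041-03-22 is a listed holiday, so it moves to the next business day, 2041-03-25 (Monday).
Final deadline: 2041-03-25.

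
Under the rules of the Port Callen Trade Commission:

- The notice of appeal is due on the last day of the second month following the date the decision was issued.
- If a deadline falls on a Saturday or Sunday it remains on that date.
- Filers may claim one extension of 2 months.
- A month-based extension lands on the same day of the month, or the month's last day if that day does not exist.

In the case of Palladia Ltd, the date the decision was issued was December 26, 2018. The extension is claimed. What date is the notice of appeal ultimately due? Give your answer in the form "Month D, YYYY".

2 months after December 26, 2018 falls in February 2019; the last day of that month is February 28, 2019.
February 28, 2019 falls on a Thursday. The rules make no weekend/holiday allowance, so it remains February 28, 2019.
The 2 months extension carries February 28, 2019 to April 28, 2019.
No adjustment is made for weekends or holidays, so April 28, 2019 stands.
Final deadline: April 28, 2019.

April 28, 2019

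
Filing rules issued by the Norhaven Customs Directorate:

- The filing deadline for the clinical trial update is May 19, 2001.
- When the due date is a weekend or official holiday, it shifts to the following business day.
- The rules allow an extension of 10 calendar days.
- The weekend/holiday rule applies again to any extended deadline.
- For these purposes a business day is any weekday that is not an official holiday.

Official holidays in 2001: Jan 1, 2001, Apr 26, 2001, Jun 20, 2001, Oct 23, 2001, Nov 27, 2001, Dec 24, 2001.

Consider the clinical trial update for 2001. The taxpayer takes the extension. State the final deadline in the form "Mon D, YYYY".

May 31, 2001

Start from the fixed due date, May 19, 2001.
May 19, 2001 is a Saturday, so it moves to the next business day, May 21, 2001 (Monday).
The 10-calendar-day extension moves the deadline from May 21, 2001 to May 31, 2001.
Since May 31, 2001 is a Thursday and not a holiday, the date is unchanged.
Deadline: May 31, 2001.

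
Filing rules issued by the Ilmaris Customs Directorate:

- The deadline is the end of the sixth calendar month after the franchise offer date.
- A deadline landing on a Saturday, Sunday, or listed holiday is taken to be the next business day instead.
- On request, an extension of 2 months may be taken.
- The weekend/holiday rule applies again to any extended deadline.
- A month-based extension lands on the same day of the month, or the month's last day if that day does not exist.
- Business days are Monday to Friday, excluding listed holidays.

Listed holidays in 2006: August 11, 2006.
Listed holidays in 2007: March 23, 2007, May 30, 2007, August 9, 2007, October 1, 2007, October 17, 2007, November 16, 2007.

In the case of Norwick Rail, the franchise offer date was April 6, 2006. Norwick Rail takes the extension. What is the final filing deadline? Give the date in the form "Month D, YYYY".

January 1, 2007

6 months after April 6, 2006 falls in October 2006; the last day of that month is October 31, 2006.
Since October 31, 2006 is a Tuesday and not a holiday, the date is unchanged.
The 2 months extension carries October 31, 2006 to December 31, 2006.
Because December 31, 2006 is a Sunday, the deadline becomes January 1, 2007 (Monday).
The final due date is January 1, 2007.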